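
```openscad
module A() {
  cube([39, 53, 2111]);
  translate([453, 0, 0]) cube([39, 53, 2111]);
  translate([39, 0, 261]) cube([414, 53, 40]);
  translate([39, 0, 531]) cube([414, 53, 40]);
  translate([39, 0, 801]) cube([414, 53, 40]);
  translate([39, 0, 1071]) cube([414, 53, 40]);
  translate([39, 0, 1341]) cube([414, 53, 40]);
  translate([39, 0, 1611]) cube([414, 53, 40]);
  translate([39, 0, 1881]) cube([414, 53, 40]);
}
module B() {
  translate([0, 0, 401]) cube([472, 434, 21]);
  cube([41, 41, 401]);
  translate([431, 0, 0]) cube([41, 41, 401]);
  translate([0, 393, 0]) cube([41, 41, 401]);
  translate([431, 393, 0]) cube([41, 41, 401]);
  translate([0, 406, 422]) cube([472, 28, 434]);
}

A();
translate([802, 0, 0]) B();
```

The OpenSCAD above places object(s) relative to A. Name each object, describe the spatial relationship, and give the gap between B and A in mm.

A is a ladder. B is a chair. The chair is on the floor beside the ladder on its +x side. The gap between the chair and the ladder is 310 mm.

The chair's nearest face is 310 mm from the ladder's +x face.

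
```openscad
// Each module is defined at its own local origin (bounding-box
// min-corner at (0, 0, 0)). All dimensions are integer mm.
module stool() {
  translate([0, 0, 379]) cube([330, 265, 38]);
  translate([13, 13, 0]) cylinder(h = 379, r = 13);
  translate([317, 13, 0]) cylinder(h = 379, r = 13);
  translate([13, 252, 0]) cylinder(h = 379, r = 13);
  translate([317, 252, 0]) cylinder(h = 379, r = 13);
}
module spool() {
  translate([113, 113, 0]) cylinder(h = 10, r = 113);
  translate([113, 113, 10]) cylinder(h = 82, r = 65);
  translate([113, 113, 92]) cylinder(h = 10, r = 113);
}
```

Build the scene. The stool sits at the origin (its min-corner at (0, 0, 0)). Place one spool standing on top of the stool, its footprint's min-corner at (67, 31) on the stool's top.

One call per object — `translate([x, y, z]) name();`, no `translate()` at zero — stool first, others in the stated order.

stool();
translate([67, 31, 417]) spool();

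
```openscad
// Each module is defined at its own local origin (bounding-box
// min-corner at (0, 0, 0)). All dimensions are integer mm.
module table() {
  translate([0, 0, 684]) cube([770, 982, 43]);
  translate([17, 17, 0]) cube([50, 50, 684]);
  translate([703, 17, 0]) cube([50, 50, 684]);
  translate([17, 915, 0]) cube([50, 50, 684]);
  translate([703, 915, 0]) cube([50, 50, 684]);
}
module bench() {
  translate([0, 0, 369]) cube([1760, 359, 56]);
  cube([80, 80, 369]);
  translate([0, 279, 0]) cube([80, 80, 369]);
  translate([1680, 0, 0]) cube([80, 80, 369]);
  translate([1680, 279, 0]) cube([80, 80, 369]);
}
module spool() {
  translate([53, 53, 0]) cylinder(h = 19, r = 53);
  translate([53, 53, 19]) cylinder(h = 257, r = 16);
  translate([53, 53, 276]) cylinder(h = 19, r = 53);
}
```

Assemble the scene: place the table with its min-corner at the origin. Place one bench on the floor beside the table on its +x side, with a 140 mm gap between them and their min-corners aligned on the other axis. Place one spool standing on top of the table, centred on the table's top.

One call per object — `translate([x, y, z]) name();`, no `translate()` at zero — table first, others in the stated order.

table();
translate([910, 0, 0]) bench();
translate([332, 438, 727]) spool();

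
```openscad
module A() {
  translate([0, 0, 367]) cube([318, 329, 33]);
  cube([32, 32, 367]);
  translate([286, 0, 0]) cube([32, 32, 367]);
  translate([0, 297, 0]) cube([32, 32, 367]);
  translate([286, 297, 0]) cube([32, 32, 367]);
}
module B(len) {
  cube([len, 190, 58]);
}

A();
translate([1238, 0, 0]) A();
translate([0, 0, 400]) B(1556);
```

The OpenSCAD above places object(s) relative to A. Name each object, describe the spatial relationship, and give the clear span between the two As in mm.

Second stool starts at x = 1238; first ends at x = 318; clear span = 1238 − 318 = 920 mm.

A is a stool. B is a beam. A beam spans the tops of two stools. The clear span between the two stools is 920 mm.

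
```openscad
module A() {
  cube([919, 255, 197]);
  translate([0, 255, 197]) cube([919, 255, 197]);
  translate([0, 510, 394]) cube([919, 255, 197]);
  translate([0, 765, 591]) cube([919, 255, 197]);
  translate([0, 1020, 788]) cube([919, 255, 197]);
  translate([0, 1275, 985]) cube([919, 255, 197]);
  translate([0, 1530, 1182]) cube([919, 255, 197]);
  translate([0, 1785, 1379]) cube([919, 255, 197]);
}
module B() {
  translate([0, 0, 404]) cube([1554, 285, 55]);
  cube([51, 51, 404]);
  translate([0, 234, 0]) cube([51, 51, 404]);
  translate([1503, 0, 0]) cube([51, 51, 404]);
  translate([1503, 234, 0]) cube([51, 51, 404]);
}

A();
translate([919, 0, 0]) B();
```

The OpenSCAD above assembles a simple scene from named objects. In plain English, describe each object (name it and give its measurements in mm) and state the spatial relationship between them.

A is a straight staircase of 8 solid steps. Each step is 919 mm wide (x), 255 mm deep (y, the going) and 197 mm tall (the rise). The first step rests on the floor; each subsequent step sits one going further in +y and one rise higher in +z, directly behind and above the previous step with no overlap.

B is a long wooden bench with a 1554 mm (x) × 285 mm (y) seat, 55 mm thick, its top surface 459 mm above the floor. Four 51 mm square legs at the seat corners, flush with the edges, run from z = 0 to the seat underside.

The bench is against the staircase's +x side, with their −y faces flush.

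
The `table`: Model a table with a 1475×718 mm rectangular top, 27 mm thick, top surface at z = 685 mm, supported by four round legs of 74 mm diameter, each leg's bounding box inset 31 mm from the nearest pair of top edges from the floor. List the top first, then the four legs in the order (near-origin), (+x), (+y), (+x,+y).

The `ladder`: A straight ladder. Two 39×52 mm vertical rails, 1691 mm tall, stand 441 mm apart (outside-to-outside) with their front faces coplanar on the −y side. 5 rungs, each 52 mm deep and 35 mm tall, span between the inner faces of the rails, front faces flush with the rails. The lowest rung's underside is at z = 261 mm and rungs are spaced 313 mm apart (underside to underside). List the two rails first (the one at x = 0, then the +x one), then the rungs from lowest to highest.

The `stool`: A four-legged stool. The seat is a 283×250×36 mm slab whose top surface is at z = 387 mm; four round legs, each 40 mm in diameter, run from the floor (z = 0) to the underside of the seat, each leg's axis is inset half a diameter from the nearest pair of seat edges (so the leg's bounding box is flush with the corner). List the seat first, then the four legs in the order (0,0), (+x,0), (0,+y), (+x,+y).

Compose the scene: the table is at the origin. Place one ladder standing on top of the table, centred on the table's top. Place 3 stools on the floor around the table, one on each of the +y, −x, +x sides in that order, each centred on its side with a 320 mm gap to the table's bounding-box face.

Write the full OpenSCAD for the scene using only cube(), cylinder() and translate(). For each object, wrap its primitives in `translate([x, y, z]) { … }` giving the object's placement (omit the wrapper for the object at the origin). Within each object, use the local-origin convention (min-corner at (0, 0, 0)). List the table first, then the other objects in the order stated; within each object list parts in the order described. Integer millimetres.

translate([0, 0, 658]) cube([1475, 718, 27]);
translate([68, 68, 0]) cylinder(h = 658, r = 37);
translate([1407, 68, 0]) cylinder(h = 658, r = 37);
translate([68, 650, 0]) cylinder(h = 658, r = 37);
translate([1407, 650, 0]) cylinder(h = 658, r = 37);
translate([517, 333, 685]) {
  cube([39, 52, 1691]);
  translate([402, 0, 0]) cube([39, 52, 1691]);
  translate([39, 0, 261]) cube([363, 52, 35]);
  translate([39, 0, 574]) cube([363, 52, 35]);
  translate([39, 0, 887]) cube([363, 52, 35]);
  translate([39, 0, 1200]) cube([363, 52, 35]);
  translate([39, 0, 1513]) cube([363, 52, 35]);
}
translate([596, 1038, 0]) {
  translate([0, 0, 351]) cube([283, 250, 36]);
  translate([20, 20, 0]) cylinder(h = 351, r = 20);
  translate([263, 20, 0]) cylinder(h = 351, r = 20);
  translate([20, 230, 0]) cylinder(h = 351, r = 20);
  translate([263, 230, 0]) cylinder(h = 351, r = 20);
}
translate([-603, 234, 0]) {
  translate([0, 0, 351]) cube([283, 250, 36]);
  translate([20, 20, 0]) cylinder(h = 351, r = 20);
  translate([263, 20, 0]) cylinder(h = 351, r = 20);
  translate([20, 230, 0]) cylinder(h = 351, r = 20);
  translate([263, 230, 0]) cylinder(h = 351, r = 20);
}
translate([1795, 234, 0]) {
  translate([0, 0, 351]) cube([283, 250, 36]);
  translate([20, 20, 0]) cylinder(h = 351, r = 20);
  translate([263, 20, 0]) cylinder(h = 351, r = 20);
  translate([20, 230, 0]) cylinder(h = 351, r = 20);
  translate([263, 230, 0]) cylinder(h = 351, r = 20);
}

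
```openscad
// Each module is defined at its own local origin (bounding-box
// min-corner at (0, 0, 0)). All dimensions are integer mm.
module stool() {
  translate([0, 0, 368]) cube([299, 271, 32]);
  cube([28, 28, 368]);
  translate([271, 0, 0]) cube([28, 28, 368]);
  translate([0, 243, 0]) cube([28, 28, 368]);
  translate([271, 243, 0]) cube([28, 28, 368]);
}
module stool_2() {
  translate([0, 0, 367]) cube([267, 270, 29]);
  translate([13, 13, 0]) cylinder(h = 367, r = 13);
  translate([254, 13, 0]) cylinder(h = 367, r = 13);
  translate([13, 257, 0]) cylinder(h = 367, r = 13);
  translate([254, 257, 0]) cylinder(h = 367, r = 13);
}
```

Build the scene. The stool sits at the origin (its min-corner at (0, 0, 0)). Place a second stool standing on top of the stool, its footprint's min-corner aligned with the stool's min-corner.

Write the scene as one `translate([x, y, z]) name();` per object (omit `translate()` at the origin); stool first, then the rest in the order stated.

stool();
translate([0, 0, 400]) stool_2();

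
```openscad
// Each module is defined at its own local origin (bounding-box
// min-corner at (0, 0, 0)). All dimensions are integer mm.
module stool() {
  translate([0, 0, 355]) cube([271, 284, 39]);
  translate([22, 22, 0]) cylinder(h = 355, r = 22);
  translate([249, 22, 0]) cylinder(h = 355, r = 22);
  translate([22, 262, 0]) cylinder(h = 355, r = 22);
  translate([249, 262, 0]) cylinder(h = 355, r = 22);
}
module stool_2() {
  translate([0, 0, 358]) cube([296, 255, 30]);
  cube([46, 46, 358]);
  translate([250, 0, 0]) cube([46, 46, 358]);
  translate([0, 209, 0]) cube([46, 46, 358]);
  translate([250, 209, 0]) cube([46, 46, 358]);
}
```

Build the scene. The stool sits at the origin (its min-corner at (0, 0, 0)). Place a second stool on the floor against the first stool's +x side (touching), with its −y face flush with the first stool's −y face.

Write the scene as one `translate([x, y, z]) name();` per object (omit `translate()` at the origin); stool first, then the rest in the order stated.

stool();
translate([271, 0, 0]) stool_2();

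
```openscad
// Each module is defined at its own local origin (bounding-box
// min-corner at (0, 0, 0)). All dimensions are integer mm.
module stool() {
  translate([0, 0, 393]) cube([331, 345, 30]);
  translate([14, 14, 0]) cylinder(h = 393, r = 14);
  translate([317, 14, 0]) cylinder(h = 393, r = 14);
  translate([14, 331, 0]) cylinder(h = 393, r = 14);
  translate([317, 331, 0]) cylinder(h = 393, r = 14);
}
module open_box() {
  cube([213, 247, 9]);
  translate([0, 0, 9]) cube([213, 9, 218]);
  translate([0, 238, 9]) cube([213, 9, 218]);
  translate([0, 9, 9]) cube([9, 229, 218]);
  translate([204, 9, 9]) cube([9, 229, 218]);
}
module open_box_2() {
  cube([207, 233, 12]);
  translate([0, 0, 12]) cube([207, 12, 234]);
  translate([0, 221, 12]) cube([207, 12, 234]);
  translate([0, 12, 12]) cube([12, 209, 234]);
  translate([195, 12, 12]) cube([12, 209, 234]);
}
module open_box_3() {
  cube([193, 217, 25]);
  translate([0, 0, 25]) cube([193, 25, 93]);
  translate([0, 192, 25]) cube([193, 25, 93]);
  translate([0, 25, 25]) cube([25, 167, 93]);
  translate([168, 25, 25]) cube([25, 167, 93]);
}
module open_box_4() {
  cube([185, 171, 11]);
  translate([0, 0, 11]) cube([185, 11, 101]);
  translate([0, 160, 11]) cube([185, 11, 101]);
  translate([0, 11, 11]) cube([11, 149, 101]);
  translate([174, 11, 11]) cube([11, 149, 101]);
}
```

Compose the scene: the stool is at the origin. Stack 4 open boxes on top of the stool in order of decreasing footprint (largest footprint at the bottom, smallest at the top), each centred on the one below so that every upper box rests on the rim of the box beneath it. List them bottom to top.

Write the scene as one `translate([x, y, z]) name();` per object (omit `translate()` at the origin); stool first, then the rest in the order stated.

stool();
translate([59, 49, 423]) open_box();
translate([62, 56, 650]) open_box_2();
translate([69, 64, 896]) open_box_3();
translate([73, 87, 1014]) open_box_4();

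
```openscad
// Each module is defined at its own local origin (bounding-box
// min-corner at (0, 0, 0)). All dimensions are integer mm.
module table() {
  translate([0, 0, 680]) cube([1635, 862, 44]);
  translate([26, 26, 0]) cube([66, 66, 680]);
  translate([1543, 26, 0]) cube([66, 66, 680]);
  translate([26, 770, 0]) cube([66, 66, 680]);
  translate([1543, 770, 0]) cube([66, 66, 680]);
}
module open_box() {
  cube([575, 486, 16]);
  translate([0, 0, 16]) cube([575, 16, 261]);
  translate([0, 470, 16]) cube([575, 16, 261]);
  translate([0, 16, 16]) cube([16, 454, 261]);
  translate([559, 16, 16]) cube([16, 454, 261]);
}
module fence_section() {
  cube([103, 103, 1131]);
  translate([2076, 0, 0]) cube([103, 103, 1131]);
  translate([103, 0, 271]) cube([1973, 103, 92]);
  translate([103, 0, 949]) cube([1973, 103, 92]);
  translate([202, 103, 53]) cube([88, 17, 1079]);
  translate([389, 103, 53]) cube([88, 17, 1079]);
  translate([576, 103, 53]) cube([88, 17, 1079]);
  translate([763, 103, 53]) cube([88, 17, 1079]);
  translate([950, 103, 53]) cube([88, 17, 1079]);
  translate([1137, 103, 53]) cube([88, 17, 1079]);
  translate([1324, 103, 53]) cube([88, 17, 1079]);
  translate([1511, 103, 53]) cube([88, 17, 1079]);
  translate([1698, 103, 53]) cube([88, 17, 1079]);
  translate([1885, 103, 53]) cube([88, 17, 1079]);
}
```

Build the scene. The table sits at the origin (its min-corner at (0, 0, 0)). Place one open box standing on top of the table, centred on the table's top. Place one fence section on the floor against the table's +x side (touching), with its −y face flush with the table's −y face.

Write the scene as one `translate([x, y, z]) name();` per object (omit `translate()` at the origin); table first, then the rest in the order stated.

table();
translate([530, 188, 724]) open_box();
translate([1635, 0, 0]) fence_section();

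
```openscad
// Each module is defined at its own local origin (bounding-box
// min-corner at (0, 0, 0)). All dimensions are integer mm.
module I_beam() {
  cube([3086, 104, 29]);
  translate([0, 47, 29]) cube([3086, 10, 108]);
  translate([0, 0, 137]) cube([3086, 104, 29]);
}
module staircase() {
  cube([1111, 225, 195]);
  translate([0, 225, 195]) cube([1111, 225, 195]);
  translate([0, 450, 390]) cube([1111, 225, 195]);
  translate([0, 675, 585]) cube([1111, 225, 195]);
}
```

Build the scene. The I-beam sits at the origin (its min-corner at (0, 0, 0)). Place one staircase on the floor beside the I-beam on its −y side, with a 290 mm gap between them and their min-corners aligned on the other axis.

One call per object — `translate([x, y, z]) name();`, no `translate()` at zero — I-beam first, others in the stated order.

I_beam();
translate([0, -1190, 0]) staircase();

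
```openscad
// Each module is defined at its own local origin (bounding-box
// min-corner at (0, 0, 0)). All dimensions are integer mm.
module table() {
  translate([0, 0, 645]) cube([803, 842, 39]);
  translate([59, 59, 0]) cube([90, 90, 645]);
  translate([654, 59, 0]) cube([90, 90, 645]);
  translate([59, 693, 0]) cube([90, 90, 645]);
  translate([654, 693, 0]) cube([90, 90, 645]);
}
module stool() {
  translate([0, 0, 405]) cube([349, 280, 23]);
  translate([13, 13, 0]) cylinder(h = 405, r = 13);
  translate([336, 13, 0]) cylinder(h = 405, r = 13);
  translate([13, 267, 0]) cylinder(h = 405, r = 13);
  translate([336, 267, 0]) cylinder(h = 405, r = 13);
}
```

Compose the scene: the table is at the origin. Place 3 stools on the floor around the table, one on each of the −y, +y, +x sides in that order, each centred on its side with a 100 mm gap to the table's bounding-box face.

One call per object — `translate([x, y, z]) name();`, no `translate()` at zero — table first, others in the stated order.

table();
translate([227, -380, 0]) stool();
translate([227, 942, 0]) stool();
translate([903, 281, 0]) stool();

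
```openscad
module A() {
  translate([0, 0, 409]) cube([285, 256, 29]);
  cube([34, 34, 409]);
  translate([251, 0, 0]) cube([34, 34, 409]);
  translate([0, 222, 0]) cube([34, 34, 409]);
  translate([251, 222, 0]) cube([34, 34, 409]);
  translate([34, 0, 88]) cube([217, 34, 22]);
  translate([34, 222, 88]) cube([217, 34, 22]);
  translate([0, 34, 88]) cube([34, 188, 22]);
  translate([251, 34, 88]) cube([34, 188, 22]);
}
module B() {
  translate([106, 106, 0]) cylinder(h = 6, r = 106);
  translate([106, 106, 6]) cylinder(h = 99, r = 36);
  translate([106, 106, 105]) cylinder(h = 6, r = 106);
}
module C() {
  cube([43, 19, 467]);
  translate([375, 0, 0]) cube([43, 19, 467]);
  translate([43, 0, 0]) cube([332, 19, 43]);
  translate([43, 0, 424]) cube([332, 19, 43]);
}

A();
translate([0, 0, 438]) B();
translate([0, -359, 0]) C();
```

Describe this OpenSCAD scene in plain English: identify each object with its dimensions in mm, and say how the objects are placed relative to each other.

A is a four-legged stool. The seat is a 285×256×29 mm slab whose top surface is at z = 438 mm; four square legs, each 34×34 mm in cross-section, run from the floor (z = 0) to the underside of the seat, each flush with a corner of the seat. Four stretchers, 34 mm wide and 22 mm tall, connect adjacent legs with their undersides at z = 88 mm, each running between the inner faces of the legs it joins and aligned with the legs' outer faces on the other axis.

B is a spool: two coaxial disc flanges of radius 106 mm and thickness 6 mm, joined by a core cylinder of radius 36 mm and height 99 mm. The lower flange rests on z = 0 and the three cylinders share a vertical axis.

C is a picture frame with a 332×381 mm rectangular opening (x by z) and a uniform 43 mm border on every side. Frame depth is 19 mm along y. It is built from two vertical stiles running the full outside height and two horizontal rails spanning the gap between the stiles.

The spool is on top of the stool. The picture frame is on the floor beside the stool on its −y side.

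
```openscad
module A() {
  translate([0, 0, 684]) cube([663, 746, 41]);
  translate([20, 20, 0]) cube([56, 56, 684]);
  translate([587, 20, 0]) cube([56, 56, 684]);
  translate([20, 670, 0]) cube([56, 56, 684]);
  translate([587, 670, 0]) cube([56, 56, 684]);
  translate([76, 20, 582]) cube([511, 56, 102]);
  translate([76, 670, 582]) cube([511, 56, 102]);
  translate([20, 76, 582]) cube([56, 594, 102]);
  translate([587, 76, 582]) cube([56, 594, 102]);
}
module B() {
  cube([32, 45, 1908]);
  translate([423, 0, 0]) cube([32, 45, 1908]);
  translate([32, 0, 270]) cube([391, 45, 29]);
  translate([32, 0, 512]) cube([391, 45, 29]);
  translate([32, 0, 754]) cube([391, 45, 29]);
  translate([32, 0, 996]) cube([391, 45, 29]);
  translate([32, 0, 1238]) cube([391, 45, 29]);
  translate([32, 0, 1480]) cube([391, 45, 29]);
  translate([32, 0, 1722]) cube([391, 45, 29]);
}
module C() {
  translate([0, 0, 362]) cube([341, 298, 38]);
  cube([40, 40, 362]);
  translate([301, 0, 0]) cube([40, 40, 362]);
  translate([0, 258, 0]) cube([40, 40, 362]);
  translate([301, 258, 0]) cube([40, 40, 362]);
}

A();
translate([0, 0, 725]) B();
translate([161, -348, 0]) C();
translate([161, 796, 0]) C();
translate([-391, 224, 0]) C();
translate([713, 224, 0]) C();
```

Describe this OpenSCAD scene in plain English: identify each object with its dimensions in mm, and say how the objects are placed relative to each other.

A is a table: top 663 mm (x) × 746 mm (y), 41 mm thick, upper face at z = 725 mm, on four 56×56 mm square legs, each inset 20 mm from the nearest pair of top edges, running from z = 0 to the bottom of the top. Four apron rails, 56 mm thick and 102 mm tall, run between adjacent legs with their top edges flush with the underside of the top and their outer faces flush with the legs' outer faces.

B is a wooden ladder with two side rails of 32×45 mm section and 1908 mm height, set 455 mm apart overall. Between them run 7 rectangular rungs (45 mm deep, 29 mm thick), front faces flush with the rails' −y face. The bottom of the first rung is 270 mm above the floor and each subsequent rung is 242 mm higher than the one below.

C is a four-legged stool. The seat is 341×298 mm, 38 mm thick, top at z = 400 mm. It stands on four square legs, each 40×40 mm in cross-section, from z = 0 to the seat underside, each flush with a corner of the seat.

The ladder is on top of the table. Four stools sit around the table at the −y, +y, −x, +x sides.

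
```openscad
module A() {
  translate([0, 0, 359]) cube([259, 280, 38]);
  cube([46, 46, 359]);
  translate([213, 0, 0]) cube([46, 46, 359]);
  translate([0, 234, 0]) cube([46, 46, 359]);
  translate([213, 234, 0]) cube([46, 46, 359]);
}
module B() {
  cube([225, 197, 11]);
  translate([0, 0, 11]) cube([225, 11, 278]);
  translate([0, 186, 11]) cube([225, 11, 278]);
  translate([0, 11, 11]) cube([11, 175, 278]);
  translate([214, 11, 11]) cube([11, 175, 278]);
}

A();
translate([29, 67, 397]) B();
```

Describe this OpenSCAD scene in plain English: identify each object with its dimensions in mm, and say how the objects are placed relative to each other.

A is a four-legged stool. The seat is a 259×280×38 mm slab whose top surface is at z = 397 mm; four square legs, each 46×46 mm in cross-section, run from the floor (z = 0) to the underside of the seat, each flush with a corner of the seat.

B is an open storage box with external size 225×197×289 mm and wall thickness 11 mm (the base is also 11 mm thick). The base covers the whole footprint; the four walls stand on the base, with the y-facing walls full-width and the x-facing walls fitting between their inner faces.

The open box is on top of the stool.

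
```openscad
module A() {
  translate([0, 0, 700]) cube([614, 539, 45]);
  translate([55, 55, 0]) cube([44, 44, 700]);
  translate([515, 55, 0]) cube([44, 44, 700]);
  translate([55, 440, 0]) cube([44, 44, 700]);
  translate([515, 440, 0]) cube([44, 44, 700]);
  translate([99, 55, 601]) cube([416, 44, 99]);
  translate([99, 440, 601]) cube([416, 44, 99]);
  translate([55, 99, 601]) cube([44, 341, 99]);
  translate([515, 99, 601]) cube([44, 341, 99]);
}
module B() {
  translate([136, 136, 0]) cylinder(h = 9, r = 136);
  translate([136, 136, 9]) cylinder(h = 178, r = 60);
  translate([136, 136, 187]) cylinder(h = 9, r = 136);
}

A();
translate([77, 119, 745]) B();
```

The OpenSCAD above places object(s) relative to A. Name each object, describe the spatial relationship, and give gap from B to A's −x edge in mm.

A is a table. B is a spool. The spool is on top of the table. The gap from the spool to the table's −x edge is 77 mm.

The spool's min-x is at 77; the table's min-x is 0; gap = 77 mm.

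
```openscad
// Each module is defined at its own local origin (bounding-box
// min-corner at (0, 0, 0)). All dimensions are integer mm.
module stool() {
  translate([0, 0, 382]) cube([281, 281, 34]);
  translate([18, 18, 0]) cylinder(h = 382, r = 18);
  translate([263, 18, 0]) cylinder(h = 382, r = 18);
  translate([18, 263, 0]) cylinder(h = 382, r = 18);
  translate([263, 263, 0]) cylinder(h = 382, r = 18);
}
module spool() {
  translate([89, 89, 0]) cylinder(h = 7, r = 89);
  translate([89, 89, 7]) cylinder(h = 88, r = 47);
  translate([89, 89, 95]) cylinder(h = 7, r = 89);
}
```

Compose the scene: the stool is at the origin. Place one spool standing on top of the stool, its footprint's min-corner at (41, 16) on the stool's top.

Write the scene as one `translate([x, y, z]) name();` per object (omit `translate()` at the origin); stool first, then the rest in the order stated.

stool();
translate([41, 16, 416]) spool();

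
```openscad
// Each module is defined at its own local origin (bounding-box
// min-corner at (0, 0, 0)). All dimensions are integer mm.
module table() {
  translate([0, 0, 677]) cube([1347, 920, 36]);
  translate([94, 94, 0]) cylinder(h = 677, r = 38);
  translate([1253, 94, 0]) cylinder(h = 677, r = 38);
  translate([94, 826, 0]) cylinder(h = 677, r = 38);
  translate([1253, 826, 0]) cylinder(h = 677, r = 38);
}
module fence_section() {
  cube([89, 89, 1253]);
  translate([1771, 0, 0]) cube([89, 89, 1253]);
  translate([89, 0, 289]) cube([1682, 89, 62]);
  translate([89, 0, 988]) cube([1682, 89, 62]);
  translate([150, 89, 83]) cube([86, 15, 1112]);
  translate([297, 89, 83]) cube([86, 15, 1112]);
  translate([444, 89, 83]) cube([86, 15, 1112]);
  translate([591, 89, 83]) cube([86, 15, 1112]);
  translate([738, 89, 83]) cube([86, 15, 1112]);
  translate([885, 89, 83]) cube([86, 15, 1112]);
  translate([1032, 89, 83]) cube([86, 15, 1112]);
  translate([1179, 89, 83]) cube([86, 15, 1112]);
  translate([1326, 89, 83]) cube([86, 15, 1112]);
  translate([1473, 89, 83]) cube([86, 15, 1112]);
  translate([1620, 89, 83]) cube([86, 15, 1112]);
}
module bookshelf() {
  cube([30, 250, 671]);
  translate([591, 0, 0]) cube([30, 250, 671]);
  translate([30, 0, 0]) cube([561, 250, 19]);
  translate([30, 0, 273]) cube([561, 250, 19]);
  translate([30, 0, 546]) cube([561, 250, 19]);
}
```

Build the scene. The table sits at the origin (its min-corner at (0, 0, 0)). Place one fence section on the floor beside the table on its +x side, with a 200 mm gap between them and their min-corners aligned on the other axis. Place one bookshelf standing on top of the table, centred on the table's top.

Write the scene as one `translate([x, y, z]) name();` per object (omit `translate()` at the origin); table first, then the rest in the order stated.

table();
translate([1547, 0, 0]) fence_section();
translate([363, 335, 713]) bookshelf();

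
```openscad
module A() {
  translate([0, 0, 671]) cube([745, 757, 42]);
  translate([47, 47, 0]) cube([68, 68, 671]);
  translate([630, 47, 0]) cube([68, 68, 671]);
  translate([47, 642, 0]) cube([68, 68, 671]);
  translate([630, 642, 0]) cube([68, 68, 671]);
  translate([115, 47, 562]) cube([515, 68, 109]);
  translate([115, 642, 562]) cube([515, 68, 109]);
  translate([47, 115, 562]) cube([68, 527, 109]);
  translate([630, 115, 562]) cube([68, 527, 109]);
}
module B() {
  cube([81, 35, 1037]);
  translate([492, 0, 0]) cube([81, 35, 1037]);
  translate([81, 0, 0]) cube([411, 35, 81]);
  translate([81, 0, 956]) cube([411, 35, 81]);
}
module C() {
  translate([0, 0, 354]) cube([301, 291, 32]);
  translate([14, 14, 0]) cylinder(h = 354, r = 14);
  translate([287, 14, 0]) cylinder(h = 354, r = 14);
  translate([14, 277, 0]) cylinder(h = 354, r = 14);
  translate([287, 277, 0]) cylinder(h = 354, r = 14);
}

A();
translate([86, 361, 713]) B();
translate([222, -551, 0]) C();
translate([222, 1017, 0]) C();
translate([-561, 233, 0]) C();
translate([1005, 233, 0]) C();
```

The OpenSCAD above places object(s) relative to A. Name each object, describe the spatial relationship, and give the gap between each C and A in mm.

A is a table. B is a picture frame. C is a stool. The picture frame is on top of the table, centred. Four stools sit around the table at the −y, +y, −x, +x sides. The gap between each stool and the table is 260 mm.

Each stool's nearest face is 260 mm from the table's bounding box.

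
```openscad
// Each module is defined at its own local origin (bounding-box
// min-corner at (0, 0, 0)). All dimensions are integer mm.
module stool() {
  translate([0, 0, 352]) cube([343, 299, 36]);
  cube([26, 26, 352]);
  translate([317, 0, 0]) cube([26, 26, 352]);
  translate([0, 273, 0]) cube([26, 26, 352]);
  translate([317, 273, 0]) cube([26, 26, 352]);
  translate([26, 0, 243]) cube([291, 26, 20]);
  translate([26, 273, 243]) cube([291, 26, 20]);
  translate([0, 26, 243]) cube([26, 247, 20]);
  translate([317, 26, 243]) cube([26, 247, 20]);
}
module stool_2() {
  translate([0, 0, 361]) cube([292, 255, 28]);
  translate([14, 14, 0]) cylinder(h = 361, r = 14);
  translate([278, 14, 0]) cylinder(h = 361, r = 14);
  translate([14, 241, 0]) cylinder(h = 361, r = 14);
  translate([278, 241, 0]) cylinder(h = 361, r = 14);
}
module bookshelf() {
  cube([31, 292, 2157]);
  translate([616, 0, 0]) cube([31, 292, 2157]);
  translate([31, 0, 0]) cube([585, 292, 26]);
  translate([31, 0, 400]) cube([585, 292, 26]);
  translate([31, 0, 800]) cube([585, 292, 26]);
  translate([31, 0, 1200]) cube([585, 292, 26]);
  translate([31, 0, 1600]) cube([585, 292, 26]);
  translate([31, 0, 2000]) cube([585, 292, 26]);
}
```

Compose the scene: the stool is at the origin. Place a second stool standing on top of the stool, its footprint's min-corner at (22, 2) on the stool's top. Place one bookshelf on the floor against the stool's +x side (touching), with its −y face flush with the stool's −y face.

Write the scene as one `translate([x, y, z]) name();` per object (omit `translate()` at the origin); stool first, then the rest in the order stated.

stool();
translate([22, 2, 388]) stool_2();
translate([343, 0, 0]) bookshelf();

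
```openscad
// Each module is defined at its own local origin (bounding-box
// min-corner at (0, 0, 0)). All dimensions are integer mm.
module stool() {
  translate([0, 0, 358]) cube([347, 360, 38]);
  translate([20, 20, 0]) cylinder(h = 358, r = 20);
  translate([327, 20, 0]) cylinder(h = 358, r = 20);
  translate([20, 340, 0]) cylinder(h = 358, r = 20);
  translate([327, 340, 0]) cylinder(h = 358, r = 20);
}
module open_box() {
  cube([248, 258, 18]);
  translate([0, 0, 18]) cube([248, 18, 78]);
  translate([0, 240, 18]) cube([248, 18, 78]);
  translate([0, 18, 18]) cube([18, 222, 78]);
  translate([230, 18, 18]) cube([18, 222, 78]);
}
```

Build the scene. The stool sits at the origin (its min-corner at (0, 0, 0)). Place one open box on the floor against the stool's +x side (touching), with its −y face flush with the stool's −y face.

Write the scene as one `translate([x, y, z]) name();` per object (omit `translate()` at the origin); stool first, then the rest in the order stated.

stool();
translate([347, 0, 0]) open_box();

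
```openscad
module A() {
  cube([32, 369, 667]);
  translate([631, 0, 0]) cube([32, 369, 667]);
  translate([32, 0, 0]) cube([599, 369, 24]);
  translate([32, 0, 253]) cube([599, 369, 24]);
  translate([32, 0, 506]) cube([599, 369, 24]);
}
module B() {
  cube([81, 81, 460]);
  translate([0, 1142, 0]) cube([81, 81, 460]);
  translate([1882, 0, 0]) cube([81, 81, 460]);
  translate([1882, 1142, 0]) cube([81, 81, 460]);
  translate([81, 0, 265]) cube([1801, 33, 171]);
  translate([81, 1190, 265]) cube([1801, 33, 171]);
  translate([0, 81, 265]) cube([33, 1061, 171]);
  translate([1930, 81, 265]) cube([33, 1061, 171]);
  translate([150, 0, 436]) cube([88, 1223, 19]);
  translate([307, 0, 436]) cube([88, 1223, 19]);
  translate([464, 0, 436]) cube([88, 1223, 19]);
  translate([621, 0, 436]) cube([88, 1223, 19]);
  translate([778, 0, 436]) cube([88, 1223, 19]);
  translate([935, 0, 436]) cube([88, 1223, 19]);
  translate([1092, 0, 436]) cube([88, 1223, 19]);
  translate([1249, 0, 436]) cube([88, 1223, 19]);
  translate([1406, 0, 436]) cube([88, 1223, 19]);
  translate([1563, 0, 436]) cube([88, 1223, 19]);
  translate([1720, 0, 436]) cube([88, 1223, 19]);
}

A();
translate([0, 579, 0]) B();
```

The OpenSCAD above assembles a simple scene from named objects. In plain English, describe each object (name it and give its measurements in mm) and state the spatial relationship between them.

A is a bookshelf 663 mm wide overall, 369 mm deep and 667 mm tall. The two sides are 32 mm thick vertical panels. 3 horizontal shelves of 24 mm thickness span between the inner faces of the sides; the lowest shelf sits on the floor and shelves are stacked with a clear vertical gap of 229 mm between each pair.

B is a bed frame 1963 mm long (x) by 1223 mm wide (y). Four 81×81 mm corner posts, 460 mm tall, at the corners of the footprint. Four rails of 33 mm thickness and 171 mm height run between adjacent posts with their undersides at z = 265 mm, their outer faces flush with the outside of the frame (the two x-running rails run between the posts' inner faces; the two y-running rails run between the posts' inner faces). 11 slats, each 88 mm wide (x) and 19 mm thick, lie across the top of the two x-running rails, running the full 1223 mm width of the frame in y; the slats are evenly spaced along x between the inner faces of the end posts with equal gaps (rounded down to the nearest mm) at the −x end and between each pair — any rounding remainder accumulates at the +x end.

The bed frame is on the floor beside the bookshelf on its +y side.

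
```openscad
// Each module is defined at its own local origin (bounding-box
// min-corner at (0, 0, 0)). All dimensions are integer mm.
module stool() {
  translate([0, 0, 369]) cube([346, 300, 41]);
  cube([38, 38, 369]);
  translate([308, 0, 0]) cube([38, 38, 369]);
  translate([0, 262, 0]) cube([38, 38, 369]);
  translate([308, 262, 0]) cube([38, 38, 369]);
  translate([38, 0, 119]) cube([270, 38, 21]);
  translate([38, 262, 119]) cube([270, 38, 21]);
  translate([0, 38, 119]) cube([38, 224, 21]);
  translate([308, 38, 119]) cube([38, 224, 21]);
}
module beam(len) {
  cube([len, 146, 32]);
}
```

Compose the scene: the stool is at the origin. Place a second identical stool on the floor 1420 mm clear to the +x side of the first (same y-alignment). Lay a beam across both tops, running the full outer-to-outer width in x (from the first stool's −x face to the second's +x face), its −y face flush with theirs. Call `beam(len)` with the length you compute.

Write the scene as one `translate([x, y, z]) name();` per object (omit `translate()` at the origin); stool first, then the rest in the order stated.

stool();
translate([1766, 0, 0]) stool();
translate([0, 0, 410]) beam(2112);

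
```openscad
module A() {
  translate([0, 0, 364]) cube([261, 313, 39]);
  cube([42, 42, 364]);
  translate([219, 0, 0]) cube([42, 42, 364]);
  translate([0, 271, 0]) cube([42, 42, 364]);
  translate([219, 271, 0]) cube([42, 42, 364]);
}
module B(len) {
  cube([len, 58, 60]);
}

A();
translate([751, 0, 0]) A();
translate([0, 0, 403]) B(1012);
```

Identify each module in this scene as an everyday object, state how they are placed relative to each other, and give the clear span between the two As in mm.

A is a stool. B is a beam. A beam spans the tops of two stools. The clear span between the two stools is 490 mm.

Second stool starts at x = 751; first ends at x = 261; clear span = 751 − 261 = 490 mm.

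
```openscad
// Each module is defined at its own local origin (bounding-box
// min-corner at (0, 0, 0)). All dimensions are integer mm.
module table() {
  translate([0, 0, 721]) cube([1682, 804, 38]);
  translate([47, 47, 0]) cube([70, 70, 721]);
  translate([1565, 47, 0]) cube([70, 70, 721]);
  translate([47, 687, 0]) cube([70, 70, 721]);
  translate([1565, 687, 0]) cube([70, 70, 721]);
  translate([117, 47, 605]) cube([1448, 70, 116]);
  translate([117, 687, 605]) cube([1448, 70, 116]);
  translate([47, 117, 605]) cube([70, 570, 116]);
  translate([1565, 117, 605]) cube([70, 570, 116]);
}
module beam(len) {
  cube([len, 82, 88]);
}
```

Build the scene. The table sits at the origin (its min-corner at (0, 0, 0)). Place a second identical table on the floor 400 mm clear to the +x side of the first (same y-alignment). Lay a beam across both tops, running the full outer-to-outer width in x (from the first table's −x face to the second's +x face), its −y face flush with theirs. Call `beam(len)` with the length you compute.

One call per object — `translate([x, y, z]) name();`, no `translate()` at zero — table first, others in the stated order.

table();
translate([2082, 0, 0]) table();
translate([0, 0, 759]) beam(3764);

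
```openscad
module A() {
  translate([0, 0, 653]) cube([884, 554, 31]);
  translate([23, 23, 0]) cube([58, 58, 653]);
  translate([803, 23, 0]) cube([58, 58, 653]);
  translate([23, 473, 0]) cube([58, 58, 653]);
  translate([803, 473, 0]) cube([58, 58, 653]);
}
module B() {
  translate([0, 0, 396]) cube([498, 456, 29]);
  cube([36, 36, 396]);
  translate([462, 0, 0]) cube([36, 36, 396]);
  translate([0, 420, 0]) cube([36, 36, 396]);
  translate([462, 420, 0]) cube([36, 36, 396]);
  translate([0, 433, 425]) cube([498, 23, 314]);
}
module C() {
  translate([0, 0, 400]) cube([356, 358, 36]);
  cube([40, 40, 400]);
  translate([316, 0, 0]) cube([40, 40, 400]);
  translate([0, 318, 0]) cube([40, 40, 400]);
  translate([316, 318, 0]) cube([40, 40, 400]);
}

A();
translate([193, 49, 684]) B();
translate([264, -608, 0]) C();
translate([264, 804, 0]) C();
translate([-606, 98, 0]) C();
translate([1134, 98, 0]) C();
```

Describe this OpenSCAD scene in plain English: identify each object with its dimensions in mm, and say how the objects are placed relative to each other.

A is a table with a 884×554 mm rectangular top, 31 mm thick, top surface at z = 684 mm, supported by four 58×58 mm square legs, each inset 23 mm from the nearest pair of top edges, running from the floor.

B is a chair: 498×456 mm seat, 29 mm thick, top at z = 425 mm, on four 36 mm square corner legs flush with the seat edges. A 23 mm thick backrest slab spans the full seat width, extending 314 mm above the seat top, its back face flush with the seat's +y edge.

C is a four-legged stool. The seat is a 356×358×36 mm slab whose top surface is at z = 436 mm; four square legs, each 40×40 mm in cross-section, run from the floor (z = 0) to the underside of the seat, each flush with a corner of the seat.

The chair is on top of the table, centred. Four stools sit around the table at the −y, +y, −x, +x sides.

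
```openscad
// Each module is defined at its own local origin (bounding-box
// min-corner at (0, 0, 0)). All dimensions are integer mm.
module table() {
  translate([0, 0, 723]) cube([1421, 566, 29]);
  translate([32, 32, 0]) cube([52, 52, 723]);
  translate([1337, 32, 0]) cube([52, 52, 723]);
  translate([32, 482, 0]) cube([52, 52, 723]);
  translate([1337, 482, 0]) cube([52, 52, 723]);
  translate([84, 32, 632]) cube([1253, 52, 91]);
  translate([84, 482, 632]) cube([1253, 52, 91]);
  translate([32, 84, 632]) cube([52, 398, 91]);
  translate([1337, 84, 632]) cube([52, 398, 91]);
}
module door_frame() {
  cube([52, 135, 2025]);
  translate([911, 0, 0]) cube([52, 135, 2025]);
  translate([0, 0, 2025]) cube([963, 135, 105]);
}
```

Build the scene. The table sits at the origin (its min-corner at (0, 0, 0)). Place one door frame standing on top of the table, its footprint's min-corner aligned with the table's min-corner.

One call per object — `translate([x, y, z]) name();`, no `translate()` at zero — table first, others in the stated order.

table();
translate([0, 0, 752]) door_frame();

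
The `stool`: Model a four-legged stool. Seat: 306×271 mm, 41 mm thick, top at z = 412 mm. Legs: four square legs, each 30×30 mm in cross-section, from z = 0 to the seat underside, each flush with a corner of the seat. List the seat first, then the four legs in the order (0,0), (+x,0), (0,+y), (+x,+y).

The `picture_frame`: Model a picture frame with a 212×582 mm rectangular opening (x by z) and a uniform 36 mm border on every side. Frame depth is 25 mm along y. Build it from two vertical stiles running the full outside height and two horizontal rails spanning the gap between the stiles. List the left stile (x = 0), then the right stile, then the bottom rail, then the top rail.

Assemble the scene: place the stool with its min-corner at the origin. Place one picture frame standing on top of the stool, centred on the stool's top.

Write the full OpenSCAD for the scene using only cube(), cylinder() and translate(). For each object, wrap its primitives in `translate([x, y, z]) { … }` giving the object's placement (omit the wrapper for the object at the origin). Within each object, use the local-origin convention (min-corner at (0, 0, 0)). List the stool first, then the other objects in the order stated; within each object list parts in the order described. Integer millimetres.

translate([0, 0, 371]) cube([306, 271, 41]);
cube([30, 30, 371]);
translate([276, 0, 0]) cube([30, 30, 371]);
translate([0, 241, 0]) cube([30, 30, 371]);
translate([276, 241, 0]) cube([30, 30, 371]);
translate([11, 123, 412]) {
  cube([36, 25, 654]);
  translate([248, 0, 0]) cube([36, 25, 654]);
  translate([36, 0, 0]) cube([212, 25, 36]);
  translate([36, 0, 618]) cube([212, 25, 36]);
}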